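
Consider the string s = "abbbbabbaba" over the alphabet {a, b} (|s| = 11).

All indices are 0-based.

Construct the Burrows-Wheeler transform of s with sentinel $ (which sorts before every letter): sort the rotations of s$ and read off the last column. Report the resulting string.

abbb$abbabba

rank  rotation      last
    0  $abbbbabbaba  a
    1  a$abbbbabbab  b
    2  aba$abbbbabb  b
    3  abbaba$abbbb  b
    4  abbbbabbaba$  $
    5  ba$abbbbabba  a
    6  baba$abbbbab  b
    7  babbaba$abbb  b
    8  bbaba$abbbba  a
    9  bbabbaba$abb  b
   10  bbbabbaba$ab  b
   11  bbbbabbaba$a  a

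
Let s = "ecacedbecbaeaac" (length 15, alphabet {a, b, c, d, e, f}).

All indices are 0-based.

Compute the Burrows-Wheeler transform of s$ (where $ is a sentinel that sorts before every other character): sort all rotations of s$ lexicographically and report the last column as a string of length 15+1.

ceacbcdaeeaea$bc

rank  rotation          last
    0  $ecacedbecbaeaac  c
    1  aac$ecacedbecbae  e
    2  ac$ecacedbecbaea  a
    3  acedbecbaeaac$ec  c
    4  aeaac$ecacedbecb  b
    5  baeaac$ecacedbec  c
    6  becbaeaac$ecaced  d
    7  c$ecacedbecbaeaa  a
    8  cacedbecbaeaac$e  e
    9  cbaeaac$ecacedbe  e
   10  cedbecbaeaac$eca  a
   11  dbecbaeaac$ecace  e
   12  eaac$ecacedbecba  a
   13  ecacedbecbaeaac$  $
   14  ecbaeaac$ecacedb  b
   15  edbecbaeaac$ecac  c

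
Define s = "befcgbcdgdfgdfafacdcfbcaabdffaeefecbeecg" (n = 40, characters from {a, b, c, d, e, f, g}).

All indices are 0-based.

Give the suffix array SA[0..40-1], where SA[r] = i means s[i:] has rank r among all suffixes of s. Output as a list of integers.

rank | idx | suffix
   0 |  23 | aabdffaeefecbeecg
   1 |  24 | abdffaeefecbeecg
   2 |  16 | acdcfbcaabdffaeefecbeecg
   3 |  29 | aeefecbeecg
   4 |  14 | afacdcfbcaabdffaeefecbeecg
   5 |  21 | bcaabdffaeefecbeecg
   6 |   5 | bcdgdfgdfafacdcfbcaabdffaeefecbeecg
   7 |  25 | bdffaeefecbeecg
   8 |  35 | beecg
   9 |   0 | befcgbcdgdfgdfafacdcfbcaabdffaeefecbeecg
  10 |  22 | caabdffaeefecbeecg
  11 |  34 | cbeecg
  12 |  17 | cdcfbcaabdffaeefecbeecg
  13 |   6 | cdgdfgdfafacdcfbcaabdffaeefecbeecg
  14 |  19 | cfbcaabdffaeefecbeecg
  15 |  38 | cg
  16 |   3 | cgbcdgdfgdfafacdcfbcaabdffaeefecbeecg
  17 |  18 | dcfbcaabdffaeefecbeecg
  18 |  12 | dfafacdcfbcaabdffaeefecbeecg
  19 |  26 | dffaeefecbeecg
  20 |   9 | dfgdfafacdcfbcaabdffaeefecbeecg
  21 |   7 | dgdfgdfafacdcfbcaabdffaeefecbeecg
  22 |  33 | ecbeecg
  23 |  37 | ecg
  24 |  36 | eecg
  25 |  30 | eefecbeecg
  26 |   1 | efcgbcdgdfgdfafacdcfbcaabdffaeefecbeecg
  27 |  31 | efecbeecg
  28 |  15 | facdcfbcaabdffaeefecbeecg
  29 |  28 | faeefecbeecg
  30 |  13 | fafacdcfbcaabdffaeefecbeecg
  31 |  20 | fbcaabdffaeefecbeecg
  32 |   2 | fcgbcdgdfgdfafacdcfbcaabdffaeefecbeecg
  33 |  32 | fecbeecg
  34 |  27 | ffaeefecbeecg
  35 |  10 | fgdfafacdcfbcaabdffaeefecbeecg
  36 |  39 | g
  37 |   4 | gbcdgdfgdfafacdcfbcaabdffaeefecbeecg
  38 |  11 | gdfafacdcfbcaabdffaeefecbeecg
  39 |   8 | gdfgdfafacdcfbcaabdffaeefecbeecg

[23, 24, 16, 29, 14, 21, 5, 25, 35, 0, 22, 34, 17, 6, 19, 38, 3, 18, 12, 26, 9, 7, 33, 37, 36, 30, 1, 31, 15, 28, 13, 20, 2, 32, 27, 10, 39, 4, 11, 8]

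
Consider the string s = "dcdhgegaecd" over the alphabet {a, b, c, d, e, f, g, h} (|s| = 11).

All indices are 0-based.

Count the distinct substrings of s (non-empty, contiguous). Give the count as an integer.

60

sorted suffixes:
  #0 SA[0]=7  'aecd'
  #1 SA[1]=9  'cd'
  #2 SA[2]=1  'cdhgegaecd'
  #3 SA[3]=10  'd'
  #4 SA[4]=0  'dcdhgegaecd'
  #5 SA[5]=2  'dhgegaecd'
  #6 SA[6]=8  'ecd'
  #7 SA[7]=5  'egaecd'
  #8 SA[8]=6  'gaecd'
  #9 SA[9]=4  'gegaecd'
  #10 SA[10]=3  'hgegaecd'

SA = [7, 9, 1, 10, 0, 2, 8, 5, 6, 4, 3]
i: (SA[i-1],SA[i]) lcp shared
  1: (7,9) 0 ''
  2: (9,1) 2 'cd'
  3: (1,10) 0 ''
  4: (10,0) 1 'd'
  5: (0,2) 1 'd'
  6: (2,8) 0 ''
  7: (8,5) 1 'e'
  8: (5,6) 0 ''
  9: (6,4) 1 'g'
  10: (4,3) 0 ''

n(n+1)/2 = 11·12/2 = 66
Σ LCP = 0 + 0 + 2 + 0 + 1 + 1 + 0 + 1 + 0 + 1 + 0 = 6
distinct = 66 − 6 = 60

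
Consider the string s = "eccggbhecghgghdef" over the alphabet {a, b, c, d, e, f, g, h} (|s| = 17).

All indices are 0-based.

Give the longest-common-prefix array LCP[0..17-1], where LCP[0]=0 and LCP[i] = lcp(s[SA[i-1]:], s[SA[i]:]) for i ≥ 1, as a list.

[0, 0, 1, 2, 0, 0, 2, 1, 0, 0, 1, 2, 1, 2, 0, 1, 1]

rank | idx | suffix
   0 |   5 | bhecghgghdef
   1 |   1 | ccggbhecghgghdef
   2 |   2 | cggbhecghgghdef
   3 |   8 | cghgghdef
   4 |  14 | def
   5 |   0 | eccggbhecghgghdef
   6 |   7 | ecghgghdef
   7 |  15 | ef
   8 |  16 | f
   9 |   4 | gbhecghgghdef
  10 |   3 | ggbhecghgghdef
  11 |  11 | gghdef
  12 |  12 | ghdef
  13 |   9 | ghgghdef
  14 |  13 | hdef
  15 |   6 | hecghgghdef
  16 |  10 | hgghdef

SA = [5, 1, 2, 8, 14, 0, 7, 15, 16, 4, 3, 11, 12, 9, 13, 6, 10]
i: (SA[i-1],SA[i]) lcp shared
  1: (5,1) 0 ''
  2: (1,2) 1 'c'
  3: (2,8) 2 'cg'
  4: (8,14) 0 ''
  5: (14,0) 0 ''
  6: (0,7) 2 'ec'
  7: (7,15) 1 'e'
  8: (15,16) 0 ''
  9: (16,4) 0 ''
  10: (4,3) 1 'g'
  11: (3,11) 2 'gg'
  12: (11,12) 1 'g'
  13: (12,9) 2 'gh'
  14: (9,13) 0 ''
  15: (13,6) 1 'h'
  16: (6,10) 1 'h'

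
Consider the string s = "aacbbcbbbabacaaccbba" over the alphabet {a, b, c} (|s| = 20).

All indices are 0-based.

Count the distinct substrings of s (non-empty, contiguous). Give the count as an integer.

rank→(start, suffix):
  0 → (19, 'a')
  1 → (0, 'aacbbcbbbabacaaccbba')
  2 → (13, 'aaccbba')
  3 → (9, 'abacaaccbba')
  4 → (11, 'acaaccbba')
  5 → (1, 'acbbcbbbabacaaccbba')
  6 → (14, 'accbba')
  7 → (18, 'ba')
  8 → (8, 'babacaaccbba')
  9 → (10, 'bacaaccbba')
  10 → (17, 'bba')
  11 → (7, 'bbabacaaccbba')
  12 → (6, 'bbbabacaaccbba')
  13 → (3, 'bbcbbbabacaaccbba')
  14 → (4, 'bcbbbabacaaccbba')
  15 → (12, 'caaccbba')
  16 → (16, 'cbba')
  17 → (5, 'cbbbabacaaccbba')
  18 → (2, 'cbbcbbbabacaaccbba')
  19 → (15, 'ccbba')

SA = [19, 0, 13, 9, 11, 1, 14, 18, 8, 10, 17, 7, 6, 3, 4, 12, 16, 5, 2, 15]
[i] adj suffixes → lcp
  [1] 19/0 → 1 ('a')
  [2] 0/13 → 3 ('aac')
  [3] 13/9 → 1 ('a')
  [4] 9/11 → 1 ('a')
  [5] 11/1 → 2 ('ac')
  [6] 1/14 → 2 ('ac')
  [7] 14/18 → 0 ('')
  [8] 18/8 → 2 ('ba')
  [9] 8/10 → 2 ('ba')
  [10] 10/17 → 1 ('b')
  [11] 17/7 → 3 ('bba')
  [12] 7/6 → 2 ('bb')
  [13] 6/3 → 2 ('bb')
  [14] 3/4 → 1 ('b')
  [15] 4/12 → 0 ('')
  [16] 12/16 → 1 ('c')
  [17] 16/5 → 3 ('cbb')
  [18] 5/2 → 3 ('cbb')
  [19] 2/15 → 1 ('c')

n(n+1)/2 = 20·21/2 = 210
Σ LCP = 0 + 1 + 3 + 1 + 1 + 2 + 2 + 0 + 2 + 2 + 1 + 3 + 2 + 2 + 1 + 0 + 1 + 3 + 3 + 1 = 31
distinct = 210 − 31 = 179

179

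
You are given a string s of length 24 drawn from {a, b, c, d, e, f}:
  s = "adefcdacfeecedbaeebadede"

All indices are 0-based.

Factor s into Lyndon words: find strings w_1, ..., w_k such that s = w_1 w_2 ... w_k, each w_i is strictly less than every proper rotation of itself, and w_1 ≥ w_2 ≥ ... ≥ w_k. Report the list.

["adefcd", "acfeecedbaeebadede"]

emit factor 1: 'adefcd' (i=0, period=6)
emit factor 2: 'acfeecedbaeebadede' (i=6, period=18)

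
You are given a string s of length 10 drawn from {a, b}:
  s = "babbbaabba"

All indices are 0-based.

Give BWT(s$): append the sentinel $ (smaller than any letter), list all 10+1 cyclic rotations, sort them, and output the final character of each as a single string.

rank  rotation     last
    0  $babbbaabba  a
    1  a$babbbaabb  b
    2  aabba$babbb  b
    3  abba$babbba  a
    4  abbbaabba$b  b
    5  ba$babbbaab  b
    6  baabba$babb  b
    7  babbbaabba$  $
    8  bba$babbbaa  a
    9  bbaabba$bab  b
   10  bbbaabba$ba  a

abbabbb$aba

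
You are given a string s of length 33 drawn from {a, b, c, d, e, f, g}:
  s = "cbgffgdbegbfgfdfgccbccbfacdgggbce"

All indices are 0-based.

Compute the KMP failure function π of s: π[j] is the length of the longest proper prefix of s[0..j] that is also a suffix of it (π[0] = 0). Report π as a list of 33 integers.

[0, 0, 0, 0, 0, 0, 0, 0, 0, 0, 0, 0, 0, 0, 0, 0, 0, 1, 1, 2, 1, 1, 2, 0, 0, 1, 0, 0, 0, 0, 0, 1, 0]

π[0] = 0
j=1 s[j]='b': π[1]=0 (border '')
j=2 s[j]='g': π[2]=0 (border '')
j=3 s[j]='f': π[3]=0 (border '')
j=4 s[j]='f': π[4]=0 (border '')
j=5 s[j]='g': π[5]=0 (border '')
j=6 s[j]='d': π[6]=0 (border '')
j=7 s[j]='b': π[7]=0 (border '')
j=8 s[j]='e': π[8]=0 (border '')
j=9 s[j]='g': π[9]=0 (border '')
j=10 s[j]='b': π[10]=0 (border '')
j=11 s[j]='f': π[11]=0 (border '')
j=12 s[j]='g': π[12]=0 (border '')
j=13 s[j]='f': π[13]=0 (border '')
j=14 s[j]='d': π[14]=0 (border '')
j=15 s[j]='f': π[15]=0 (border '')
j=16 s[j]='g': π[16]=0 (border '')
j=17 s[j]='c': π[17]=1 (border 'c')
j=18 s[j]='c': k: 1→0; π[18]=1 (border 'c')
j=19 s[j]='b': π[19]=2 (border 'cb')
j=20 s[j]='c': k: 2→0; π[20]=1 (border 'c')
j=21 s[j]='c': k: 1→0; π[21]=1 (border 'c')
j=22 s[j]='b': π[22]=2 (border 'cb')
j=23 s[j]='f': k: 2→0; π[23]=0 (border '')
j=24 s[j]='a': π[24]=0 (border '')
j=25 s[j]='c': π[25]=1 (border 'c')
j=26 s[j]='d': k: 1→0; π[26]=0 (border '')
j=27 s[j]='g': π[27]=0 (border '')
j=28 s[j]='g': π[28]=0 (border '')
j=29 s[j]='g': π[29]=0 (border '')
j=30 s[j]='b': π[30]=0 (border '')
j=31 s[j]='c': π[31]=1 (border 'c')
j=32 s[j]='e': k: 1→0; π[32]=0 (border '')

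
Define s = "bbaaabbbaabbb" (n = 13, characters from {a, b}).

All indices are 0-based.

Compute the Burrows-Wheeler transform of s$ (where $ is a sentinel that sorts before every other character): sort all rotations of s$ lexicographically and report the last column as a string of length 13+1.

bbbaaabbbb$baa

rank  rotation        last
    0  $bbaaabbbaabbb  b
    1  aaabbbaabbb$bb  b
    2  aabbb$bbaaabbb  b
    3  aabbbaabbb$bba  a
    4  abbb$bbaaabbba  a
    5  abbbaabbb$bbaa  a
    6  b$bbaaabbbaabb  b
    7  baaabbbaabbb$b  b
    8  baabbb$bbaaabb  b
    9  bb$bbaaabbbaab  b
   10  bbaaabbbaabbb$  $
   11  bbaabbb$bbaaab  b
   12  bbb$bbaaabbbaa  a
   13  bbbaabbb$bbaaa  a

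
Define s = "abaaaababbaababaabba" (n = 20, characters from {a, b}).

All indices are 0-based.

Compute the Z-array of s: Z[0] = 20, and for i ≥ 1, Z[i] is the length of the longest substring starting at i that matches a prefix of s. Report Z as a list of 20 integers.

Z[0]=20
i=1: i≥r, start 0; Z[1]=0
i=2: i≥r, start 0; Z[2]=1 extend→box=[2,3)
i=3: i≥r, start 0; Z[3]=1 extend→box=[3,4)
i=4: i≥r, start 0; Z[4]=1 extend→box=[4,5)
i=5: i≥r, start 0; Z[5]=3 extend→box=[5,8)
i=6: min(r-i=2, Z[1]=0)=0; Z[6]=0
i=7: min(r-i=1, Z[2]=1)=1; Z[7]=2 extend→box=[7,9)
i=8: min(r-i=1, Z[1]=0)=0; Z[8]=0
i=9: i≥r, start 0; Z[9]=0
i=10: i≥r, start 0; Z[10]=1 extend→box=[10,11)
i=11: i≥r, start 0; Z[11]=3 extend→box=[11,14)
i=12: min(r-i=2, Z[1]=0)=0; Z[12]=0
i=13: min(r-i=1, Z[2]=1)=1; Z[13]=4 extend→box=[13,17)
i=14: min(r-i=3, Z[1]=0)=0; Z[14]=0
i=15: min(r-i=2, Z[2]=1)=1; Z[15]=1
i=16: min(r-i=1, Z[3]=1)=1; Z[16]=2 extend→box=[16,18)
i=17: min(r-i=1, Z[1]=0)=0; Z[17]=0
i=18: i≥r, start 0; Z[18]=0
i=19: i≥r, start 0; Z[19]=1 extend→box=[19,20)

[20, 0, 1, 1, 1, 3, 0, 2, 0, 0, 1, 3, 0, 4, 0, 1, 2, 0, 0, 1]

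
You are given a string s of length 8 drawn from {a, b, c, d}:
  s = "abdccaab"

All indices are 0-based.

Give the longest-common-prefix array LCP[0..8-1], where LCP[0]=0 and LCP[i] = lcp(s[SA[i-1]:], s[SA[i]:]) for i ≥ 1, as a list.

sorted suffixes:
  #0 SA[0]=5  'aab'
  #1 SA[1]=6  'ab'
  #2 SA[2]=0  'abdccaab'
  #3 SA[3]=7  'b'
  #4 SA[4]=1  'bdccaab'
  #5 SA[5]=4  'caab'
  #6 SA[6]=3  'ccaab'
  #7 SA[7]=2  'dccaab'

SA = [5, 6, 0, 7, 1, 4, 3, 2]
rank  pair      lcp
   1  s[5:],s[6:]  1  'a'
   2  s[6:],s[0:]  2  'ab'
   3  s[0:],s[7:]  0  ''
   4  s[7:],s[1:]  1  'b'
   5  s[1:],s[4:]  0  ''
   6  s[4:],s[3:]  1  'c'
   7  s[3:],s[2:]  0  ''

[0, 1, 2, 0, 1, 0, 1, 0]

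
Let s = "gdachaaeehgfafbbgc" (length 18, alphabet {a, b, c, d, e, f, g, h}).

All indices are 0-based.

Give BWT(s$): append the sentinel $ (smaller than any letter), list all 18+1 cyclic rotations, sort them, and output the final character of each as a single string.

rank  rotation             last
    0  $gdachaaeehgfafbbgc  c
    1  aaeehgfafbbgc$gdach  h
    2  achaaeehgfafbbgc$gd  d
    3  aeehgfafbbgc$gdacha  a
    4  afbbgc$gdachaaeehgf  f
    5  bbgc$gdachaaeehgfaf  f
    6  bgc$gdachaaeehgfafb  b
    7  c$gdachaaeehgfafbbg  g
    8  chaaeehgfafbbgc$gda  a
    9  dachaaeehgfafbbgc$g  g
   10  eehgfafbbgc$gdachaa  a
   11  ehgfafbbgc$gdachaae  e
   12  fafbbgc$gdachaaeehg  g
   13  fbbgc$gdachaaeehgfa  a
   14  gc$gdachaaeehgfafbb  b
   15  gdachaaeehgfafbbgc$  $
   16  gfafbbgc$gdachaaeeh  h
   17  haaeehgfafbbgc$gdac  c
   18  hgfafbbgc$gdachaaee  e

chdaffbgagaegab$hce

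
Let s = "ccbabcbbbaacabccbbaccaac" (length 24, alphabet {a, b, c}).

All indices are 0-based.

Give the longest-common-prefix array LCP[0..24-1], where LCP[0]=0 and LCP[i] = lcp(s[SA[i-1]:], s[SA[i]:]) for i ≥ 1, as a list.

[0, 3, 1, 3, 1, 2, 2, 0, 2, 2, 1, 3, 2, 1, 2, 0, 1, 2, 1, 2, 3, 1, 2, 3]

rank | idx | suffix
   0 |  21 | aac
   1 |   9 | aacabccbbaccaac
   2 |   3 | abcbbbaacabccbbaccaac
   3 |  12 | abccbbaccaac
   4 |  22 | ac
   5 |  10 | acabccbbaccaac
   6 |  18 | accaac
   7 |   8 | baacabccbbaccaac
   8 |   2 | babcbbbaacabccbbaccaac
   9 |  17 | baccaac
  10 |   7 | bbaacabccbbaccaac
  11 |  16 | bbaccaac
  12 |   6 | bbbaacabccbbaccaac
  13 |   4 | bcbbbaacabccbbaccaac
  14 |  13 | bccbbaccaac
  15 |  23 | c
  16 |  20 | caac
  17 |  11 | cabccbbaccaac
  18 |   1 | cbabcbbbaacabccbbaccaac
  19 |  15 | cbbaccaac
  20 |   5 | cbbbaacabccbbaccaac
  21 |  19 | ccaac
  22 |   0 | ccbabcbbbaacabccbbaccaac
  23 |  14 | ccbbaccaac

SA = [21, 9, 3, 12, 22, 10, 18, 8, 2, 17, 7, 16, 6, 4, 13, 23, 20, 11, 1, 15, 5, 19, 0, 14]
i: (SA[i-1],SA[i]) lcp shared
  1: (21,9) 3 'aac'
  2: (9,3) 1 'a'
  3: (3,12) 3 'abc'
  4: (12,22) 1 'a'
  5: (22,10) 2 'ac'
  6: (10,18) 2 'ac'
  7: (18,8) 0 ''
  8: (8,2) 2 'ba'
  9: (2,17) 2 'ba'
  10: (17,7) 1 'b'
  11: (7,16) 3 'bba'
  12: (16,6) 2 'bb'
  13: (6,4) 1 'b'
  14: (4,13) 2 'bc'
  15: (13,23) 0 ''
  16: (23,20) 1 'c'
  17: (20,11) 2 'ca'
  18: (11,1) 1 'c'
  19: (1,15) 2 'cb'
  20: (15,5) 3 'cbb'
  21: (5,19) 1 'c'
  22: (19,0) 2 'cc'
  23: (0,14) 3 'ccb'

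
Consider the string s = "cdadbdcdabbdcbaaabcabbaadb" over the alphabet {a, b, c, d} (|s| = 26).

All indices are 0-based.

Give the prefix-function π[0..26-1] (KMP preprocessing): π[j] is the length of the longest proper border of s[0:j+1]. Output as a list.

π[0] = 0
j=1 s[j]='d': π[1]=0 (border '')
j=2 s[j]='a': π[2]=0 (border '')
j=3 s[j]='d': π[3]=0 (border '')
j=4 s[j]='b': π[4]=0 (border '')
j=5 s[j]='d': π[5]=0 (border '')
j=6 s[j]='c': π[6]=1 (border 'c')
j=7 s[j]='d': π[7]=2 (border 'cd')
j=8 s[j]='a': π[8]=3 (border 'cda')
j=9 s[j]='b': k: 3→0; π[9]=0 (border '')
j=10 s[j]='b': π[10]=0 (border '')
j=11 s[j]='d': π[11]=0 (border '')
j=12 s[j]='c': π[12]=1 (border 'c')
j=13 s[j]='b': k: 1→0; π[13]=0 (border '')
j=14 s[j]='a': π[14]=0 (border '')
j=15 s[j]='a': π[15]=0 (border '')
j=16 s[j]='a': π[16]=0 (border '')
j=17 s[j]='b': π[17]=0 (border '')
j=18 s[j]='c': π[18]=1 (border 'c')
j=19 s[j]='a': k: 1→0; π[19]=0 (border '')
j=20 s[j]='b': π[20]=0 (border '')
j=21 s[j]='b': π[21]=0 (border '')
j=22 s[j]='a': π[22]=0 (border '')
j=23 s[j]='a': π[23]=0 (border '')
j=24 s[j]='d': π[24]=0 (border '')
j=25 s[j]='b': π[25]=0 (border '')

[0, 0, 0, 0, 0, 0, 1, 2, 3, 0, 0, 0, 1, 0, 0, 0, 0, 0, 1, 0, 0, 0, 0, 0, 0, 0]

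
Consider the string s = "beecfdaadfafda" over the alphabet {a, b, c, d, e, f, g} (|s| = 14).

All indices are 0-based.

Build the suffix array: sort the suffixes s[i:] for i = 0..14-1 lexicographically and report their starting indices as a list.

[13, 6, 7, 10, 0, 3, 12, 5, 8, 2, 1, 9, 11, 4]

rank→(start, suffix):
  0 → (13, 'a')
  1 → (6, 'aadfafda')
  2 → (7, 'adfafda')
  3 → (10, 'afda')
  4 → (0, 'beecfdaadfafda')
  5 → (3, 'cfdaadfafda')
  6 → (12, 'da')
  7 → (5, 'daadfafda')
  8 → (8, 'dfafda')
  9 → (2, 'ecfdaadfafda')
  10 → (1, 'eecfdaadfafda')
  11 → (9, 'fafda')
  12 → (11, 'fda')
  13 → (4, 'fdaadfafda')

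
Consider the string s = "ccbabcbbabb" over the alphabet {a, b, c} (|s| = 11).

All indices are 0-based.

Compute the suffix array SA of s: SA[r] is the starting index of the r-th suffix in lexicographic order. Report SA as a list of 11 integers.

sorted suffixes:
  #0 SA[0]=8  'abb'
  #1 SA[1]=3  'abcbbabb'
  #2 SA[2]=10  'b'
  #3 SA[3]=7  'babb'
  #4 SA[4]=2  'babcbbabb'
  #5 SA[5]=9  'bb'
  #6 SA[6]=6  'bbabb'
  #7 SA[7]=4  'bcbbabb'
  #8 SA[8]=1  'cbabcbbabb'
  #9 SA[9]=5  'cbbabb'
  #10 SA[10]=0  'ccbabcbbabb'

[8, 3, 10, 7, 2, 9, 6, 4, 1, 5, 0]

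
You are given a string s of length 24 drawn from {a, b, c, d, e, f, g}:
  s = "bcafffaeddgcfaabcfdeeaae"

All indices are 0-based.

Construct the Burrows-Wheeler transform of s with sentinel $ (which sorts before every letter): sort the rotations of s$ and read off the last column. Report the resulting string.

efeaafc$abgbefdaeadcfcfad

rank  rotation                   last
    0  $bcafffaeddgcfaabcfdeeaae  e
    1  aabcfdeeaae$bcafffaeddgcf  f
    2  aae$bcafffaeddgcfaabcfdee  e
    3  abcfdeeaae$bcafffaeddgcfa  a
    4  ae$bcafffaeddgcfaabcfdeea  a
    5  aeddgcfaabcfdeeaae$bcafff  f
    6  afffaeddgcfaabcfdeeaae$bc  c
    7  bcafffaeddgcfaabcfdeeaae$  $
    8  bcfdeeaae$bcafffaeddgcfaa  a
    9  cafffaeddgcfaabcfdeeaae$b  b
   10  cfaabcfdeeaae$bcafffaeddg  g
   11  cfdeeaae$bcafffaeddgcfaab  b
   12  ddgcfaabcfdeeaae$bcafffae  e
   13  deeaae$bcafffaeddgcfaabcf  f
   14  dgcfaabcfdeeaae$bcafffaed  d
   15  e$bcafffaeddgcfaabcfdeeaa  a
   16  eaae$bcafffaeddgcfaabcfde  e
   17  eddgcfaabcfdeeaae$bcafffa  a
   18  eeaae$bcafffaeddgcfaabcfd  d
   19  faabcfdeeaae$bcafffaeddgc  c
   20  faeddgcfaabcfdeeaae$bcaff  f
   21  fdeeaae$bcafffaeddgcfaabc  c
   22  ffaeddgcfaabcfdeeaae$bcaf  f
   23  fffaeddgcfaabcfdeeaae$bca  a
   24  gcfaabcfdeeaae$bcafffaedd  d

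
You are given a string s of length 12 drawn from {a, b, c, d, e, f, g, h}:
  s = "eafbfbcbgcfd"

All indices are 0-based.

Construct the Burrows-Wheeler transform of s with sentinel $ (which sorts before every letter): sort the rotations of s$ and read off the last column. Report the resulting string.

rank  rotation       last
    0  $eafbfbcbgcfd  d
    1  afbfbcbgcfd$e  e
    2  bcbgcfd$eafbf  f
    3  bfbcbgcfd$eaf  f
    4  bgcfd$eafbfbc  c
    5  cbgcfd$eafbfb  b
    6  cfd$eafbfbcbg  g
    7  d$eafbfbcbgcf  f
    8  eafbfbcbgcfd$  $
    9  fbcbgcfd$eafb  b
   10  fbfbcbgcfd$ea  a
   11  fd$eafbfbcbgc  c
   12  gcfd$eafbfbcb  b

deffcbgf$bacb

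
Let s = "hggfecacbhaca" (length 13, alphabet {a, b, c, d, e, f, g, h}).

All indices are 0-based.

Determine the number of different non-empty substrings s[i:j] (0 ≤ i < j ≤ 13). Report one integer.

rank→(start, suffix):
  0 → (12, 'a')
  1 → (10, 'aca')
  2 → (6, 'acbhaca')
  3 → (8, 'bhaca')
  4 → (11, 'ca')
  5 → (5, 'cacbhaca')
  6 → (7, 'cbhaca')
  7 → (4, 'ecacbhaca')
  8 → (3, 'fecacbhaca')
  9 → (2, 'gfecacbhaca')
  10 → (1, 'ggfecacbhaca')
  11 → (9, 'haca')
  12 → (0, 'hggfecacbhaca')

SA = [12, 10, 6, 8, 11, 5, 7, 4, 3, 2, 1, 9, 0]
[i] adj suffixes → lcp
  [1] 12/10 → 1 ('a')
  [2] 10/6 → 2 ('ac')
  [3] 6/8 → 0 ('')
  [4] 8/11 → 0 ('')
  [5] 11/5 → 2 ('ca')
  [6] 5/7 → 1 ('c')
  [7] 7/4 → 0 ('')
  [8] 4/3 → 0 ('')
  [9] 3/2 → 0 ('')
  [10] 2/1 → 1 ('g')
  [11] 1/9 → 0 ('')
  [12] 9/0 → 1 ('h')

n(n+1)/2 = 13·14/2 = 91
Σ LCP = 0 + 1 + 2 + 0 + 0 + 2 + 1 + 0 + 0 + 0 + 1 + 0 + 1 = 8
distinct = 91 − 8 = 83

83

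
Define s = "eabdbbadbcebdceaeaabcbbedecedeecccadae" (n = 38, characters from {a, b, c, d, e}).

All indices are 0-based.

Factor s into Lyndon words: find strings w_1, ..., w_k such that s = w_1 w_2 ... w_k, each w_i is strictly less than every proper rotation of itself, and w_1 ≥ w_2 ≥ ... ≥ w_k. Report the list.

["e", "abdbbadbcebdceae", "aabcbbedecedeecccadae"]

emit factor 1: 'e' (i=0, period=1)
emit factor 2: 'abdbbadbcebdceae' (i=1, period=16)
emit factor 3: 'aabcbbedecedeecccadae' (i=17, period=21)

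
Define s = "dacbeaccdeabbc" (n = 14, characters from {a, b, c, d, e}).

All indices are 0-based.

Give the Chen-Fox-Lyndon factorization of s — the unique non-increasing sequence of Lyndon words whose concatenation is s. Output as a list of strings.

emit factor 1: 'd' (i=0, period=1)
emit factor 2: 'acbeaccde' (i=1, period=9)
emit factor 3: 'abbc' (i=10, period=4)

["d", "acbeaccde", "abbc"]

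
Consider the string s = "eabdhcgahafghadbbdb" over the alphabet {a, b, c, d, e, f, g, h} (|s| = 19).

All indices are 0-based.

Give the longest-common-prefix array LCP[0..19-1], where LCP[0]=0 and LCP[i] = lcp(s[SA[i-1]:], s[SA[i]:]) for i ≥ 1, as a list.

[0, 1, 1, 1, 0, 1, 1, 2, 0, 0, 2, 1, 0, 0, 0, 1, 0, 2, 1]

sorted suffixes:
  #0 SA[0]=1  'abdhcgahafghadbbdb'
  #1 SA[1]=13  'adbbdb'
  #2 SA[2]=9  'afghadbbdb'
  #3 SA[3]=7  'ahafghadbbdb'
  #4 SA[4]=18  'b'
  #5 SA[5]=15  'bbdb'
  #6 SA[6]=16  'bdb'
  #7 SA[7]=2  'bdhcgahafghadbbdb'
  #8 SA[8]=5  'cgahafghadbbdb'
  #9 SA[9]=17  'db'
  #10 SA[10]=14  'dbbdb'
  #11 SA[11]=3  'dhcgahafghadbbdb'
  #12 SA[12]=0  'eabdhcgahafghadbbdb'
  #13 SA[13]=10  'fghadbbdb'
  #14 SA[14]=6  'gahafghadbbdb'
  #15 SA[15]=11  'ghadbbdb'
  #16 SA[16]=12  'hadbbdb'
  #17 SA[17]=8  'hafghadbbdb'
  #18 SA[18]=4  'hcgahafghadbbdb'

SA = [1, 13, 9, 7, 18, 15, 16, 2, 5, 17, 14, 3, 0, 10, 6, 11, 12, 8, 4]
[i] adj suffixes → lcp
  [1] 1/13 → 1 ('a')
  [2] 13/9 → 1 ('a')
  [3] 9/7 → 1 ('a')
  [4] 7/18 → 0 ('')
  [5] 18/15 → 1 ('b')
  [6] 15/16 → 1 ('b')
  [7] 16/2 → 2 ('bd')
  [8] 2/5 → 0 ('')
  [9] 5/17 → 0 ('')
  [10] 17/14 → 2 ('db')
  [11] 14/3 → 1 ('d')
  [12] 3/0 → 0 ('')
  [13] 0/10 → 0 ('')
  [14] 10/6 → 0 ('')
  [15] 6/11 → 1 ('g')
  [16] 11/12 → 0 ('')
  [17] 12/8 → 2 ('ha')
  [18] 8/4 → 1 ('h')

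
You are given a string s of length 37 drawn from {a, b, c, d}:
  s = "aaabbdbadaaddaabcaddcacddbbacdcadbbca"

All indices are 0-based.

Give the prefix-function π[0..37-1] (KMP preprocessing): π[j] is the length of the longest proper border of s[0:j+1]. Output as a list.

π[0] = 0
j=1 s[j]='a': π[1]=1 (border 'a')
j=2 s[j]='a': π[2]=2 (border 'aa')
j=3 s[j]='b': k: 2→1→0; π[3]=0 (border '')
j=4 s[j]='b': π[4]=0 (border '')
j=5 s[j]='d': π[5]=0 (border '')
j=6 s[j]='b': π[6]=0 (border '')
j=7 s[j]='a': π[7]=1 (border 'a')
j=8 s[j]='d': k: 1→0; π[8]=0 (border '')
j=9 s[j]='a': π[9]=1 (border 'a')
j=10 s[j]='a': π[10]=2 (border 'aa')
j=11 s[j]='d': k: 2→1→0; π[11]=0 (border '')
j=12 s[j]='d': π[12]=0 (border '')
j=13 s[j]='a': π[13]=1 (border 'a')
j=14 s[j]='a': π[14]=2 (border 'aa')
j=15 s[j]='b': k: 2→1→0; π[15]=0 (border '')
j=16 s[j]='c': π[16]=0 (border '')
j=17 s[j]='a': π[17]=1 (border 'a')
j=18 s[j]='d': k: 1→0; π[18]=0 (border '')
j=19 s[j]='d': π[19]=0 (border '')
j=20 s[j]='c': π[20]=0 (border '')
j=21 s[j]='a': π[21]=1 (border 'a')
j=22 s[j]='c': k: 1→0; π[22]=0 (border '')
j=23 s[j]='d': π[23]=0 (border '')
j=24 s[j]='d': π[24]=0 (border '')
j=25 s[j]='b': π[25]=0 (border '')
j=26 s[j]='b': π[26]=0 (border '')
j=27 s[j]='a': π[27]=1 (border 'a')
j=28 s[j]='c': k: 1→0; π[28]=0 (border '')
j=29 s[j]='d': π[29]=0 (border '')
j=30 s[j]='c': π[30]=0 (border '')
j=31 s[j]='a': π[31]=1 (border 'a')
j=32 s[j]='d': k: 1→0; π[32]=0 (border '')
j=33 s[j]='b': π[33]=0 (border '')
j=34 s[j]='b': π[34]=0 (border '')
j=35 s[j]='c': π[35]=0 (border '')
j=36 s[j]='a': π[36]=1 (border 'a')

[0, 1, 2, 0, 0, 0, 0, 1, 0, 1, 2, 0, 0, 1, 2, 0, 0, 1, 0, 0, 0, 1, 0, 0, 0, 0, 0, 1, 0, 0, 0, 1, 0, 0, 0, 0, 1]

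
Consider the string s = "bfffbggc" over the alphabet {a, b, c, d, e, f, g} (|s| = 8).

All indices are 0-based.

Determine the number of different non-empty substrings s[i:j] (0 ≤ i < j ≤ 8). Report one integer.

rank | idx | suffix
   0 |   0 | bfffbggc
   1 |   4 | bggc
   2 |   7 | c
   3 |   3 | fbggc
   4 |   2 | ffbggc
   5 |   1 | fffbggc
   6 |   6 | gc
   7 |   5 | ggc

SA = [0, 4, 7, 3, 2, 1, 6, 5]
[i] adj suffixes → lcp
  [1] 0/4 → 1 ('b')
  [2] 4/7 → 0 ('')
  [3] 7/3 → 0 ('')
  [4] 3/2 → 1 ('f')
  [5] 2/1 → 2 ('ff')
  [6] 1/6 → 0 ('')
  [7] 6/5 → 1 ('g')

n(n+1)/2 = 8·9/2 = 36
Σ LCP = 0 + 1 + 0 + 0 + 1 + 2 + 0 + 1 = 5
distinct = 36 − 5 = 31

31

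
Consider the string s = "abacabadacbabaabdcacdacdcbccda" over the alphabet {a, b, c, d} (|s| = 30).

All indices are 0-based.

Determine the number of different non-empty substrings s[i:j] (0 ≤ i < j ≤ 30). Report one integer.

rank | idx | suffix
   0 |  29 | a
   1 |  13 | aabdcacdacdcbccda
   2 |  11 | abaabdcacdacdcbccda
   3 |   0 | abacabadacbabaabdcacdacdcbccda
   4 |   4 | abadacbabaabdcacdacdcbccda
   5 |  14 | abdcacdacdcbccda
   6 |   2 | acabadacbabaabdcacdacdcbccda
   7 |   8 | acbabaabdcacdacdcbccda
   8 |  18 | acdacdcbccda
   9 |  21 | acdcbccda
  10 |   6 | adacbabaabdcacdacdcbccda
  11 |  12 | baabdcacdacdcbccda
  12 |  10 | babaabdcacdacdcbccda
  13 |   1 | bacabadacbabaabdcacdacdcbccda
  14 |   5 | badacbabaabdcacdacdcbccda
  15 |  25 | bccda
  16 |  15 | bdcacdacdcbccda
  17 |   3 | cabadacbabaabdcacdacdcbccda
  18 |  17 | cacdacdcbccda
  19 |   9 | cbabaabdcacdacdcbccda
  20 |  24 | cbccda
  21 |  26 | ccda
  22 |  27 | cda
  23 |  19 | cdacdcbccda
  24 |  22 | cdcbccda
  25 |  28 | da
  26 |   7 | dacbabaabdcacdacdcbccda
  27 |  20 | dacdcbccda
  28 |  16 | dcacdacdcbccda
  29 |  23 | dcbccda

SA = [29, 13, 11, 0, 4, 14, 2, 8, 18, 21, 6, 12, 10, 1, 5, 25, 15, 3, 17, 9, 24, 26, 27, 19, 22, 28, 7, 20, 16, 23]
[i] adj suffixes → lcp
  [1] 29/13 → 1 ('a')
  [2] 13/11 → 1 ('a')
  [3] 11/0 → 3 ('aba')
  [4] 0/4 → 3 ('aba')
  [5] 4/14 → 2 ('ab')
  [6] 14/2 → 1 ('a')
  [7] 2/8 → 2 ('ac')
  [8] 8/18 → 2 ('ac')
  [9] 18/21 → 3 ('acd')
  [10] 21/6 → 1 ('a')
  [11] 6/12 → 0 ('')
  [12] 12/10 → 2 ('ba')
  [13] 10/1 → 2 ('ba')
  [14] 1/5 → 2 ('ba')
  [15] 5/25 → 1 ('b')
  [16] 25/15 → 1 ('b')
  [17] 15/3 → 0 ('')
  [18] 3/17 → 2 ('ca')
  [19] 17/9 → 1 ('c')
  [20] 9/24 → 2 ('cb')
  [21] 24/26 → 1 ('c')
  [22] 26/27 → 1 ('c')
  [23] 27/19 → 3 ('cda')
  [24] 19/22 → 2 ('cd')
  [25] 22/28 → 0 ('')
  [26] 28/7 → 2 ('da')
  [27] 7/20 → 3 ('dac')
  [28] 20/16 → 1 ('d')
  [29] 16/23 → 2 ('dc')

n(n+1)/2 = 30·31/2 = 465
Σ LCP = 0 + 1 + 1 + 3 + 3 + 2 + 1 + 2 + 2 + 3 + 1 + 0 + 2 + 2 + 2 + 1 + 1 + 0 + 2 + 1 + 2 + 1 + 1 + 3 + 2 + 0 + 2 + 3 + 1 + 2 = 47
distinct = 465 − 47 = 418

418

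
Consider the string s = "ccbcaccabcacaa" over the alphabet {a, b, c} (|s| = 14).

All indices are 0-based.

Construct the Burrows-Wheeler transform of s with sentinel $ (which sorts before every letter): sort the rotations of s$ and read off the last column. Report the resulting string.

aaccccacacbbca$

rank  rotation         last
    0  $ccbcaccabcacaa  a
    1  a$ccbcaccabcaca  a
    2  aa$ccbcaccabcac  c
    3  abcacaa$ccbcacc  c
    4  acaa$ccbcaccabc  c
    5  accabcacaa$ccbc  c
    6  bcacaa$ccbcacca  a
    7  bcaccabcacaa$cc  c
    8  caa$ccbcaccabca  a
    9  cabcacaa$ccbcac  c
   10  cacaa$ccbcaccab  b
   11  caccabcacaa$ccb  b
   12  cbcaccabcacaa$c  c
   13  ccabcacaa$ccbca  a
   14  ccbcaccabcacaa$  $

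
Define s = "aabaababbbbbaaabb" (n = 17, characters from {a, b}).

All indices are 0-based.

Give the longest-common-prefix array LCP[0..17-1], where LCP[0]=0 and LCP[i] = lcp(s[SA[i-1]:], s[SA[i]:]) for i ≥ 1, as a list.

[0, 2, 4, 3, 1, 3, 2, 3, 0, 1, 3, 2, 1, 2, 2, 3, 4]

rank→(start, suffix):
  0 → (12, 'aaabb')
  1 → (0, 'aabaababbbbbaaabb')
  2 → (3, 'aababbbbbaaabb')
  3 → (13, 'aabb')
  4 → (1, 'abaababbbbbaaabb')
  5 → (4, 'ababbbbbaaabb')
  6 → (14, 'abb')
  7 → (6, 'abbbbbaaabb')
  8 → (16, 'b')
  9 → (11, 'baaabb')
  10 → (2, 'baababbbbbaaabb')
  11 → (5, 'babbbbbaaabb')
  12 → (15, 'bb')
  13 → (10, 'bbaaabb')
  14 → (9, 'bbbaaabb')
  15 → (8, 'bbbbaaabb')
  16 → (7, 'bbbbbaaabb')

SA = [12, 0, 3, 13, 1, 4, 14, 6, 16, 11, 2, 5, 15, 10, 9, 8, 7]
rank  pair      lcp
   1  s[12:],s[0:]  2  'aa'
   2  s[0:],s[3:]  4  'aaba'
   3  s[3:],s[13:]  3  'aab'
   4  s[13:],s[1:]  1  'a'
   5  s[1:],s[4:]  3  'aba'
   6  s[4:],s[14:]  2  'ab'
   7  s[14:],s[6:]  3  'abb'
   8  s[6:],s[16:]  0  ''
   9  s[16:],s[11:]  1  'b'
  10  s[11:],s[2:]  3  'baa'
  11  s[2:],s[5:]  2  'ba'
  12  s[5:],s[15:]  1  'b'
  13  s[15:],s[10:]  2  'bb'
  14  s[10:],s[9:]  2  'bb'
  15  s[9:],s[8:]  3  'bbb'
  16  s[8:],s[7:]  4  'bbbb'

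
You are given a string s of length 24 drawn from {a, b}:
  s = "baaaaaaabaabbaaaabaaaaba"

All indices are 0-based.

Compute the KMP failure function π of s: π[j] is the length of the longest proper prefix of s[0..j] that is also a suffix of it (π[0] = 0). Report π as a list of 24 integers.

[0, 0, 0, 0, 0, 0, 0, 0, 1, 2, 3, 1, 1, 2, 3, 4, 5, 1, 2, 3, 4, 5, 1, 2]

π[0] = 0
j=1 s[j]='a': π[1]=0 (border '')
j=2 s[j]='a': π[2]=0 (border '')
j=3 s[j]='a': π[3]=0 (border '')
j=4 s[j]='a': π[4]=0 (border '')
j=5 s[j]='a': π[5]=0 (border '')
j=6 s[j]='a': π[6]=0 (border '')
j=7 s[j]='a': π[7]=0 (border '')
j=8 s[j]='b': π[8]=1 (border 'b')
j=9 s[j]='a': π[9]=2 (border 'ba')
j=10 s[j]='a': π[10]=3 (border 'baa')
j=11 s[j]='b': k: 3→0; π[11]=1 (border 'b')
j=12 s[j]='b': k: 1→0; π[12]=1 (border 'b')
j=13 s[j]='a': π[13]=2 (border 'ba')
j=14 s[j]='a': π[14]=3 (border 'baa')
j=15 s[j]='a': π[15]=4 (border 'baaa')
j=16 s[j]='a': π[16]=5 (border 'baaaa')
j=17 s[j]='b': k: 5→0; π[17]=1 (border 'b')
j=18 s[j]='a': π[18]=2 (border 'ba')
j=19 s[j]='a': π[19]=3 (border 'baa')
j=20 s[j]='a': π[20]=4 (border 'baaa')
j=21 s[j]='a': π[21]=5 (border 'baaaa')
j=22 s[j]='b': k: 5→0; π[22]=1 (border 'b')
j=23 s[j]='a': π[23]=2 (border 'ba')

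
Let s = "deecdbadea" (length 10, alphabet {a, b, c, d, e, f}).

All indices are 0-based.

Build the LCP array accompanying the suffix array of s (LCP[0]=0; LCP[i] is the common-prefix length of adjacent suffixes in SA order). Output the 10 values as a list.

sorted suffixes:
  #0 SA[0]=9  'a'
  #1 SA[1]=6  'adea'
  #2 SA[2]=5  'badea'
  #3 SA[3]=3  'cdbadea'
  #4 SA[4]=4  'dbadea'
  #5 SA[5]=7  'dea'
  #6 SA[6]=0  'deecdbadea'
  #7 SA[7]=8  'ea'
  #8 SA[8]=2  'ecdbadea'
  #9 SA[9]=1  'eecdbadea'

SA = [9, 6, 5, 3, 4, 7, 0, 8, 2, 1]
rank  pair      lcp
   1  s[9:],s[6:]  1  'a'
   2  s[6:],s[5:]  0  ''
   3  s[5:],s[3:]  0  ''
   4  s[3:],s[4:]  0  ''
   5  s[4:],s[7:]  1  'd'
   6  s[7:],s[0:]  2  'de'
   7  s[0:],s[8:]  0  ''
   8  s[8:],s[2:]  1  'e'
   9  s[2:],s[1:]  1  'e'

[0, 1, 0, 0, 0, 1, 2, 0, 1, 1]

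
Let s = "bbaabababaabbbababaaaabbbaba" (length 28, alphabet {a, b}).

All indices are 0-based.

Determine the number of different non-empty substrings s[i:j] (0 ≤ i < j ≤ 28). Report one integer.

310

rank | idx | suffix
   0 |  27 | a
   1 |  18 | aaaabbbaba
   2 |  19 | aaabbbaba
   3 |   2 | aabababaabbbababaaaabbbaba
   4 |  20 | aabbbaba
   5 |   9 | aabbbababaaaabbbaba
   6 |  25 | aba
   7 |  16 | abaaaabbbaba
   8 |   7 | abaabbbababaaaabbbaba
   9 |  14 | ababaaaabbbaba
  10 |   5 | ababaabbbababaaaabbbaba
  11 |   3 | abababaabbbababaaaabbbaba
  12 |  21 | abbbaba
  13 |  10 | abbbababaaaabbbaba
  14 |  26 | ba
  15 |  17 | baaaabbbaba
  16 |   1 | baabababaabbbababaaaabbbaba
  17 |   8 | baabbbababaaaabbbaba
  18 |  24 | baba
  19 |  15 | babaaaabbbaba
  20 |   6 | babaabbbababaaaabbbaba
  21 |  13 | bababaaaabbbaba
  22 |   4 | bababaabbbababaaaabbbaba
  23 |   0 | bbaabababaabbbababaaaabbbaba
  24 |  23 | bbaba
  25 |  12 | bbababaaaabbbaba
  26 |  22 | bbbaba
  27 |  11 | bbbababaaaabbbaba

SA = [27, 18, 19, 2, 20, 9, 25, 16, 7, 14, 5, 3, 21, 10, 26, 17, 1, 8, 24, 15, 6, 13, 4, 0, 23, 12, 22, 11]
rank  pair      lcp
   1  s[27:],s[18:]  1  'a'
   2  s[18:],s[19:]  3  'aaa'
   3  s[19:],s[2:]  2  'aa'
   4  s[2:],s[20:]  3  'aab'
   5  s[20:],s[9:]  8  'aabbbaba'
   6  s[9:],s[25:]  1  'a'
   7  s[25:],s[16:]  3  'aba'
   8  s[16:],s[7:]  4  'abaa'
   9  s[7:],s[14:]  3  'aba'
  10  s[14:],s[5:]  6  'ababaa'
  11  s[5:],s[3:]  5  'ababa'
  12  s[3:],s[21:]  2  'ab'
  13  s[21:],s[10:]  7  'abbbaba'
  14  s[10:],s[26:]  0  ''
  15  s[26:],s[17:]  2  'ba'
  16  s[17:],s[1:]  3  'baa'
  17  s[1:],s[8:]  4  'baab'
  18  s[8:],s[24:]  2  'ba'
  19  s[24:],s[15:]  4  'baba'
  20  s[15:],s[6:]  5  'babaa'
  21  s[6:],s[13:]  4  'baba'
  22  s[13:],s[4:]  7  'bababaa'
  23  s[4:],s[0:]  1  'b'
  24  s[0:],s[23:]  3  'bba'
  25  s[23:],s[12:]  5  'bbaba'
  26  s[12:],s[22:]  2  'bb'
  27  s[22:],s[11:]  6  'bbbaba'

n(n+1)/2 = 28·29/2 = 406
Σ LCP = 0 + 1 + 3 + 2 + 3 + 8 + 1 + 3 + 4 + 3 + 6 + 5 + 2 + 7 + 0 + 2 + 3 + 4 + 2 + 4 + 5 + 4 + 7 + 1 + 3 + 5 + 2 + 6 = 96
distinct = 406 − 96 = 310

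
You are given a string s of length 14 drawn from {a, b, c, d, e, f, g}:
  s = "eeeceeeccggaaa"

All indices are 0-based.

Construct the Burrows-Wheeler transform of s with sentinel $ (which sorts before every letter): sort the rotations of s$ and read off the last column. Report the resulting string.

aaageeceeeec$gc

rank  rotation         last
    0  $eeeceeeccggaaa  a
    1  a$eeeceeeccggaa  a
    2  aa$eeeceeeccgga  a
    3  aaa$eeeceeeccgg  g
    4  ccggaaa$eeeceee  e
    5  ceeeccggaaa$eee  e
    6  cggaaa$eeeceeec  c
    7  eccggaaa$eeecee  e
    8  eceeeccggaaa$ee  e
    9  eeccggaaa$eeece  e
   10  eeceeeccggaaa$e  e
   11  eeeccggaaa$eeec  c
   12  eeeceeeccggaaa$  $
   13  gaaa$eeeceeeccg  g
   14  ggaaa$eeeceeecc  c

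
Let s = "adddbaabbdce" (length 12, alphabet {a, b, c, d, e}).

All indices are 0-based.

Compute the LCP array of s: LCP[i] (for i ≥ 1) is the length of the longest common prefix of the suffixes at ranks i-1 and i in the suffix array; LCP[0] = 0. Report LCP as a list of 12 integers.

[0, 1, 1, 0, 1, 1, 0, 0, 1, 1, 2, 0]

rank→(start, suffix):
  0 → (5, 'aabbdce')
  1 → (6, 'abbdce')
  2 → (0, 'adddbaabbdce')
  3 → (4, 'baabbdce')
  4 → (7, 'bbdce')
  5 → (8, 'bdce')
  6 → (10, 'ce')
  7 → (3, 'dbaabbdce')
  8 → (9, 'dce')
  9 → (2, 'ddbaabbdce')
  10 → (1, 'dddbaabbdce')
  11 → (11, 'e')

SA = [5, 6, 0, 4, 7, 8, 10, 3, 9, 2, 1, 11]
i: (SA[i-1],SA[i]) lcp shared
  1: (5,6) 1 'a'
  2: (6,0) 1 'a'
  3: (0,4) 0 ''
  4: (4,7) 1 'b'
  5: (7,8) 1 'b'
  6: (8,10) 0 ''
  7: (10,3) 0 ''
  8: (3,9) 1 'd'
  9: (9,2) 1 'd'
  10: (2,1) 2 'dd'
  11: (1,11) 0 ''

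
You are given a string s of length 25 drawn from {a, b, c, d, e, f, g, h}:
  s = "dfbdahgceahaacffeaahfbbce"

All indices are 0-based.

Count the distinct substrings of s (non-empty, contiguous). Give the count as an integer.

302

rank | idx | suffix
   0 |  11 | aacffeaahfbbce
   1 |  17 | aahfbbce
   2 |  12 | acffeaahfbbce
   3 |   9 | ahaacffeaahfbbce
   4 |  18 | ahfbbce
   5 |   4 | ahgceahaacffeaahfbbce
   6 |  21 | bbce
   7 |  22 | bce
   8 |   2 | bdahgceahaacffeaahfbbce
   9 |  23 | ce
  10 |   7 | ceahaacffeaahfbbce
  11 |  13 | cffeaahfbbce
  12 |   3 | dahgceahaacffeaahfbbce
  13 |   0 | dfbdahgceahaacffeaahfbbce
  14 |  24 | e
  15 |  16 | eaahfbbce
  16 |   8 | eahaacffeaahfbbce
  17 |  20 | fbbce
  18 |   1 | fbdahgceahaacffeaahfbbce
  19 |  15 | feaahfbbce
  20 |  14 | ffeaahfbbce
  21 |   6 | gceahaacffeaahfbbce
  22 |  10 | haacffeaahfbbce
  23 |  19 | hfbbce
  24 |   5 | hgceahaacffeaahfbbce

SA = [11, 17, 12, 9, 18, 4, 21, 22, 2, 23, 7, 13, 3, 0, 24, 16, 8, 20, 1, 15, 14, 6, 10, 19, 5]
i: (SA[i-1],SA[i]) lcp shared
  1: (11,17) 2 'aa'
  2: (17,12) 1 'a'
  3: (12,9) 1 'a'
  4: (9,18) 2 'ah'
  5: (18,4) 2 'ah'
  6: (4,21) 0 ''
  7: (21,22) 1 'b'
  8: (22,2) 1 'b'
  9: (2,23) 0 ''
  10: (23,7) 2 'ce'
  11: (7,13) 1 'c'
  12: (13,3) 0 ''
  13: (3,0) 1 'd'
  14: (0,24) 0 ''
  15: (24,16) 1 'e'
  16: (16,8) 2 'ea'
  17: (8,20) 0 ''
  18: (20,1) 2 'fb'
  19: (1,15) 1 'f'
  20: (15,14) 1 'f'
  21: (14,6) 0 ''
  22: (6,10) 0 ''
  23: (10,19) 1 'h'
  24: (19,5) 1 'h'

n(n+1)/2 = 25·26/2 = 325
Σ LCP = 0 + 2 + 1 + 1 + 2 + 2 + 0 + 1 + 1 + 0 + 2 + 1 + 0 + 1 + 0 + 1 + 2 + 0 + 2 + 1 + 1 + 0 + 0 + 1 + 1 = 23
distinct = 325 − 23 = 302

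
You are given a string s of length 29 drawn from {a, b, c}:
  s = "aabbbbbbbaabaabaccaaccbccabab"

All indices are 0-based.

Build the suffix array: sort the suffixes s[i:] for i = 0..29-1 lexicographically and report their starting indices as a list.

[9, 12, 0, 18, 27, 10, 25, 13, 1, 15, 19, 28, 8, 11, 26, 14, 7, 6, 5, 4, 3, 2, 22, 17, 24, 21, 16, 23, 20]

rank | idx | suffix
   0 |   9 | aabaabaccaaccbccabab
   1 |  12 | aabaccaaccbccabab
   2 |   0 | aabbbbbbbaabaabaccaaccbccabab
   3 |  18 | aaccbccabab
   4 |  27 | ab
   5 |  10 | abaabaccaaccbccabab
   6 |  25 | abab
   7 |  13 | abaccaaccbccabab
   8 |   1 | abbbbbbbaabaabaccaaccbccabab
   9 |  15 | accaaccbccabab
  10 |  19 | accbccabab
  11 |  28 | b
  12 |   8 | baabaabaccaaccbccabab
  13 |  11 | baabaccaaccbccabab
  14 |  26 | bab
  15 |  14 | baccaaccbccabab
  16 |   7 | bbaabaabaccaaccbccabab
  17 |   6 | bbbaabaabaccaaccbccabab
  18 |   5 | bbbbaabaabaccaaccbccabab
  19 |   4 | bbbbbaabaabaccaaccbccabab
  20 |   3 | bbbbbbaabaabaccaaccbccabab
  21 |   2 | bbbbbbbaabaabaccaaccbccabab
  22 |  22 | bccabab
  23 |  17 | caaccbccabab
  24 |  24 | cabab
  25 |  21 | cbccabab
  26 |  16 | ccaaccbccabab
  27 |  23 | ccabab
  28 |  20 | ccbccabab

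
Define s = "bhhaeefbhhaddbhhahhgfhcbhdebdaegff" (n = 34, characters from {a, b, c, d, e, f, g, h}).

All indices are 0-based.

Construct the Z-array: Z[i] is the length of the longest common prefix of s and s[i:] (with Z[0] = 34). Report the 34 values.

[34, 0, 0, 0, 0, 0, 0, 4, 0, 0, 0, 0, 0, 4, 0, 0, 0, 0, 0, 0, 0, 0, 0, 2, 0, 0, 0, 1, 0, 0, 0, 0, 0, 0]

Z[0]=34
i=1: i≥r, start 0; Z[1]=0
i=2: i≥r, start 0; Z[2]=0
i=3: i≥r, start 0; Z[3]=0
i=4: i≥r, start 0; Z[4]=0
i=5: i≥r, start 0; Z[5]=0
i=6: i≥r, start 0; Z[6]=0
i=7: i≥r, start 0; Z[7]=4 extend→box=[7,11)
i=8: min(r-i=3, Z[1]=0)=0; Z[8]=0
i=9: min(r-i=2, Z[2]=0)=0; Z[9]=0
i=10: min(r-i=1, Z[3]=0)=0; Z[10]=0
i=11: i≥r, start 0; Z[11]=0
i=12: i≥r, start 0; Z[12]=0
i=13: i≥r, start 0; Z[13]=4 extend→box=[13,17)
i=14: min(r-i=3, Z[1]=0)=0; Z[14]=0
i=15: min(r-i=2, Z[2]=0)=0; Z[15]=0
i=16: min(r-i=1, Z[3]=0)=0; Z[16]=0
i=17: i≥r, start 0; Z[17]=0
i=18: i≥r, start 0; Z[18]=0
i=19: i≥r, start 0; Z[19]=0
i=20: i≥r, start 0; Z[20]=0
i=21: i≥r, start 0; Z[21]=0
i=22: i≥r, start 0; Z[22]=0
i=23: i≥r, start 0; Z[23]=2 extend→box=[23,25)
i=24: min(r-i=1, Z[1]=0)=0; Z[24]=0
i=25: i≥r, start 0; Z[25]=0
i=26: i≥r, start 0; Z[26]=0
i=27: i≥r, start 0; Z[27]=1 extend→box=[27,28)
i=28: i≥r, start 0; Z[28]=0
i=29: i≥r, start 0; Z[29]=0
i=30: i≥r, start 0; Z[30]=0
i=31: i≥r, start 0; Z[31]=0
i=32: i≥r, start 0; Z[32]=0
i=33: i≥r, start 0; Z[33]=0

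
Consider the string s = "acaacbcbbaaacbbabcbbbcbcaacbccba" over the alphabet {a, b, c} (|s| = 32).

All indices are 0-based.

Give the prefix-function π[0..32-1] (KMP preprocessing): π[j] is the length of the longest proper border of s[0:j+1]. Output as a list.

[0, 0, 1, 1, 2, 0, 0, 0, 0, 1, 1, 1, 2, 0, 0, 1, 0, 0, 0, 0, 0, 0, 0, 0, 1, 1, 2, 0, 0, 0, 0, 1]

π[0] = 0
j=1 s[j]='c': π[1]=0 (border '')
j=2 s[j]='a': π[2]=1 (border 'a')
j=3 s[j]='a': k: 1→0; π[3]=1 (border 'a')
j=4 s[j]='c': π[4]=2 (border 'ac')
j=5 s[j]='b': k: 2→0; π[5]=0 (border '')
j=6 s[j]='c': π[6]=0 (border '')
j=7 s[j]='b': π[7]=0 (border '')
j=8 s[j]='b': π[8]=0 (border '')
j=9 s[j]='a': π[9]=1 (border 'a')
j=10 s[j]='a': k: 1→0; π[10]=1 (border 'a')
j=11 s[j]='a': k: 1→0; π[11]=1 (border 'a')
j=12 s[j]='c': π[12]=2 (border 'ac')
j=13 s[j]='b': k: 2→0; π[13]=0 (border '')
j=14 s[j]='b': π[14]=0 (border '')
j=15 s[j]='a': π[15]=1 (border 'a')
j=16 s[j]='b': k: 1→0; π[16]=0 (border '')
j=17 s[j]='c': π[17]=0 (border '')
j=18 s[j]='b': π[18]=0 (border '')
j=19 s[j]='b': π[19]=0 (border '')
j=20 s[j]='b': π[20]=0 (border '')
j=21 s[j]='c': π[21]=0 (border '')
j=22 s[j]='b': π[22]=0 (border '')
j=23 s[j]='c': π[23]=0 (border '')
j=24 s[j]='a': π[24]=1 (border 'a')
j=25 s[j]='a': k: 1→0; π[25]=1 (border 'a')
j=26 s[j]='c': π[26]=2 (border 'ac')
j=27 s[j]='b': k: 2→0; π[27]=0 (border '')
j=28 s[j]='c': π[28]=0 (border '')
j=29 s[j]='c': π[29]=0 (border '')
j=30 s[j]='b': π[30]=0 (border '')
j=31 s[j]='a': π[31]=1 (border 'a')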